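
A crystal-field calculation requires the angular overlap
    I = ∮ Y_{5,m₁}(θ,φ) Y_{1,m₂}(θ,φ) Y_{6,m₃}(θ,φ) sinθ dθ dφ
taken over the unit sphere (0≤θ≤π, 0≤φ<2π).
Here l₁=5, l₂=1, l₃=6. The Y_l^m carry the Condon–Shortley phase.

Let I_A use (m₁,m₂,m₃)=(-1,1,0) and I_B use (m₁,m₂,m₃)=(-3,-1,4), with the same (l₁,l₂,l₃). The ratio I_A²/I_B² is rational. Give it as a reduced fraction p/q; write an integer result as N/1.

Same 5,1,6: normalisation and zero-m 3j drop out of the ratio.
A: Δ: 0! 10! 2! / 13! → 1/858; sum: t=0:+1/34560 = 1/34560; 3j²(5 1 6; -1 1 0) = Δ·Π!·Σ² = 5/286  (sign +1)
B: Δ: 0! 10! 2! / 13! → 1/858; sum: t=0:+1/161280 = 1/161280; 3j²(5 1 6; -3 -1 4) = Δ·Π!·Σ² = 15/286  (sign +1)
I_A²/I_B² = (5/286)/(15/286) = 1/3

1/3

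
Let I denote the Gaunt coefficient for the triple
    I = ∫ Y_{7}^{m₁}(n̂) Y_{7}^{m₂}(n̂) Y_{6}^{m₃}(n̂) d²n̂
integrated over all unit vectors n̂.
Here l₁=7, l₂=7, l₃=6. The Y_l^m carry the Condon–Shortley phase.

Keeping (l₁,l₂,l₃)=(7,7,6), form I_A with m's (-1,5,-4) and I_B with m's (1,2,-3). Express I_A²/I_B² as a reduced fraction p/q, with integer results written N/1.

Shared (l₁,l₂,l₃)=(7,7,6): N and (l;000)² cancel in I_A²/I_B².
A: Δ = 8!·6!·6!/21! = 1/2444321880; Racah Σ t=6..8: t=6:+1/49766400 t=7:−1/72576000 t=8:+1/1393459200 = 7/995328000; ⇒ 3j(7 7 6; -1 5 -4)² = 343/83980, sgn +1
B: Δ = 8!·6!·6!/21! = 1/2444321880; Racah Σ t=3..6: t=3:−1/18662400 t=4:+1/3317760 t=5:−1/4147200 t=6:+1/37324800 = 1/29859840; ⇒ 3j(7 7 6; 1 2 -3)² = 175/138567, sgn -1
I_A²/I_B² = (343/83980)/(175/138567) = 1617/500

1617/500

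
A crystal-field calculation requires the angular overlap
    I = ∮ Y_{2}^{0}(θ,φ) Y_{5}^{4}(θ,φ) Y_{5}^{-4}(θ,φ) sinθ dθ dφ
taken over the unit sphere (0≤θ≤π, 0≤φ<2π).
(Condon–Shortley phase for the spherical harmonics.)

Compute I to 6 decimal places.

-0.097044

Checks pass: Σm=0; 12 even; l₃=5∈[3,7].
(2·2+1)(2·5+1)(2·5+1) = 605
Δ: 2! 2! 8! / 13! → 1/38610
sum: t=0:+1/2880 t=1:−1/576 t=2:+1/2880 = -1/960
3j²(2 5 5; 0 0 0) = Δ·Π!·Σ² = 10/429  (sign +1)
sum: t=1:−1/40320 t=2:+1/20160 = 1/40320
3j²(2 5 5; 0 4 -4) = Δ·Π!·Σ² = 6/715  (sign -1)
combine: 4πI² = 605·10/429·6/715 = 20/169
take √, sign -1: I = -0.09704356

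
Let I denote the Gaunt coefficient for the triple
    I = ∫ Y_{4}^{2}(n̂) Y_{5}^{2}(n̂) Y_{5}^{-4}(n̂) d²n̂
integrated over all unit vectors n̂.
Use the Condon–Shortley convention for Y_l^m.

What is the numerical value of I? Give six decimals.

Rules hold: Σm=0, L=14 even, 1≤5≤9.
N = 9·11·11 = 1089
Δ = 4!·4!·6!/15! = 1/3153150
Racah Σ t=0..4: t=0:+1/69120 t=1:−1/1728 t=2:+1/576 t=3:−1/1728 t=4:+1/69120 = 7/11520
⇒ 3j(4 5 5; 0 0 0)² = 2/143, sgn -1
Racah Σ t=1..2: t=1:−1/25920 t=2:+1/11520 = 1/20736
⇒ 3j(4 5 5; 2 2 -4)² = 5/429, sgn -1
4πI² = N·(3j₀)²·(3jₘ)² = 30/169
I = +1·√(0.177515/4π) = 0.11885360

0.118854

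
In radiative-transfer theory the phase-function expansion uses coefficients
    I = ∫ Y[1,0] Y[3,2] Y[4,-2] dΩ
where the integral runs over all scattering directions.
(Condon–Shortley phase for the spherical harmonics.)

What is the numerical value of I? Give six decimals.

Checks pass: Σm=0; 8 even; l₃=4∈[2,4].
(2·1+1)(2·3+1)(2·4+1) = 189
Δ: 0! 2! 6! / 9! → 1/252
sum: t=0:+1/36 = 1/36
3j²(1 3 4; 0 0 0) = Δ·Π!·Σ² = 4/63  (sign +1)
sum: t=0:+1/120 = 1/120
3j²(1 3 4; 0 2 -2) = Δ·Π!·Σ² = 1/21  (sign +1)
combine: 4πI² = 189·4/63·1/21 = 4/7
take √, sign +1: I = 0.21324362

0.213244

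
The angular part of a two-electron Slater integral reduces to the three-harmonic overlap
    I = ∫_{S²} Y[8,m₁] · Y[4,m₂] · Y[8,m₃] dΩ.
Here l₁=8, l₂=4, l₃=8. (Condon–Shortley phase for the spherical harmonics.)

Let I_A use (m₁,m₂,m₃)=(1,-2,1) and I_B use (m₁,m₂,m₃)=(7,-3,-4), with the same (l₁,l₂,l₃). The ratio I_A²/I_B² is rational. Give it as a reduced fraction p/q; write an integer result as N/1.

l's match ⇒ only the (l;m) 3-j factors differ between A and B.
A: triangle coeff Δ(8,4,8) = 1/185175900; Σ_t [0,2]: t=0:+1/58060800 t=1:−1/18662400 t=2:+1/58060800 = -1/52254720; (3j)²=40/4199 [(8 4 8; 1 -2 1)], sign=+1
B: triangle coeff Δ(8,4,8) = 1/185175900; Σ_t [0,1]: t=0:+1/5748019200 t=1:−1/68976230400 = 1/6270566400; (3j)²=121/11628 [(8 4 8; 7 -3 -4)], sign=+1
I_A²/I_B² = (40/4199)/(121/11628) = 1440/1573

1440/1573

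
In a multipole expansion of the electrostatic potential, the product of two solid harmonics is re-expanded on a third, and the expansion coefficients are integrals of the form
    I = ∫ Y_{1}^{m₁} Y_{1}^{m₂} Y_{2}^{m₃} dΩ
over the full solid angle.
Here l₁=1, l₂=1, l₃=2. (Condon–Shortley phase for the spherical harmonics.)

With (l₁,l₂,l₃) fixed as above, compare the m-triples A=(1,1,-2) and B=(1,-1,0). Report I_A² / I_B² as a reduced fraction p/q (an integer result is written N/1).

6/1

l's match ⇒ only the (l;m) 3-j factors differ between A and B.
A: triangle coeff Δ(1,1,2) = 1/30; Σ_t [0,0]: t=0:+1/4 = 1/4; (3j)²=1/5 [(1 1 2; 1 1 -2)], sign=+1
B: triangle coeff Δ(1,1,2) = 1/30; Σ_t [0,0]: t=0:+1/4 = 1/4; (3j)²=1/30 [(1 1 2; 1 -1 0)], sign=+1
I_A²/I_B² = (1/5)/(1/30) = 6/1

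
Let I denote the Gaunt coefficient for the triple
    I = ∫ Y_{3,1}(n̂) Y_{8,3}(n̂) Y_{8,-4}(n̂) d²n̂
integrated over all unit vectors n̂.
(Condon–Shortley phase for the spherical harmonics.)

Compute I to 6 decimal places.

l₁+l₂+l₃=19 is odd: 3j(l;000)=0 ⇒ I=0

0.000000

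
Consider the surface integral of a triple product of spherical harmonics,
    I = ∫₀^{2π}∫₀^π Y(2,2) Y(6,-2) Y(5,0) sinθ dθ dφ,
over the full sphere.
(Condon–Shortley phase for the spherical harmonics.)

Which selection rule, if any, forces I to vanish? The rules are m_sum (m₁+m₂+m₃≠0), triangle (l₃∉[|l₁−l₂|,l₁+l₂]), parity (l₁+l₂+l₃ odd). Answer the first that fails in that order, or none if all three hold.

Σmᵢ = 0  ✓
l₃∈[|l₁−l₂|,l₁+l₂]=[4,8], have l₃=5  ✓
Σlᵢ = 13 ⇒ odd  ✗

parity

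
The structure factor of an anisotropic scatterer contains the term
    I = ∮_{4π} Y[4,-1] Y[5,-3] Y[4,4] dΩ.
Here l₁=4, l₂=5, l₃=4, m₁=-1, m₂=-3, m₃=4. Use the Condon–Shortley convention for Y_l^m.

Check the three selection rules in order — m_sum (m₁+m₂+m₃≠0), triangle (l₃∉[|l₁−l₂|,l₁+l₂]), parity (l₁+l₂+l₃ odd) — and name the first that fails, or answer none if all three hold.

Σmᵢ = 0  ✓
l₃∈[|l₁−l₂|,l₁+l₂]=[1,9], have l₃=4  ✓
Σlᵢ = 13 ⇒ odd  ✗

parity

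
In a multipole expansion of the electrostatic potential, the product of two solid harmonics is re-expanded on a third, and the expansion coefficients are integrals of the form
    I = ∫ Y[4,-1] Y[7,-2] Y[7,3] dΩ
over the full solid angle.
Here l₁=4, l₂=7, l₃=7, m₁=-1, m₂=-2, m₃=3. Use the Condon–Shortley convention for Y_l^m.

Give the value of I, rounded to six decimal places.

-0.130365

Rules hold: Σm=0, L=18 even, 3≤7≤11.
N = 9·15·15 = 2025
Δ = 4!·4!·10!/19! = 1/58198140
Racah Σ t=0..4: t=0:+1/17418240 t=1:−1/622080 t=2:+1/230400 t=3:−1/622080 t=4:+1/17418240 = 1/806400
⇒ 3j(4 7 7; 0 0 0)² = 2268/230945, sgn -1
Racah Σ t=1..4: t=1:−1/2488320 t=2:+1/725760 t=3:−1/1935360 t=4:+1/52254720 = 5/10450944
⇒ 3j(4 7 7; -1 -2 3)² = 31250/2909907, sgn +1
4πI² = N·(3j₀)²·(3jₘ)² = 455625000/2133423721
I = -1·√(0.213565/4π) = -0.13036478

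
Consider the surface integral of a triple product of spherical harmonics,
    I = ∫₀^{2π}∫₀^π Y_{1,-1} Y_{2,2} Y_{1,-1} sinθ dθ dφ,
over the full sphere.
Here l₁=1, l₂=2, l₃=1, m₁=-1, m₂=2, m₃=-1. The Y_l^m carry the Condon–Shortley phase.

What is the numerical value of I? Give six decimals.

0.309019

m-sum 0 ✓  L=4 even ✓  1≤1≤3 ✓
Π(2lᵢ+1) = 3×5×3 = 45
triangle coeff Δ(1,2,1) = 1/30
Σ_t [1,1]: t=1:−1/1 = -1/1
(3j)²=2/15 [(1 2 1; 0 0 0)], sign=+1
Σ_t [2,2]: t=2:+1/4 = 1/4
(3j)²=1/5 [(1 2 1; -1 2 -1)], sign=+1
⇒ 4πI² = 6/5
I = (+1)√(6/5/(4π)) = 0.30901936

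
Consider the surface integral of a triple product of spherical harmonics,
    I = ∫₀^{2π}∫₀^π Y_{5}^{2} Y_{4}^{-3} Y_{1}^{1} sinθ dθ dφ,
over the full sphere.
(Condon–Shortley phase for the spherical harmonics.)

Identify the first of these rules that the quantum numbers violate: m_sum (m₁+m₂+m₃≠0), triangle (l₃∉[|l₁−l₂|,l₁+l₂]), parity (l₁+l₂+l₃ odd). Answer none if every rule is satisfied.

azimuthal sum: 2 − 3 + 1 = 0  ✓
1 ≤ 1 ≤ 9 (triangle on l)  ✓
L = 5 + 4 + 1 = 10 (even)  ✓

none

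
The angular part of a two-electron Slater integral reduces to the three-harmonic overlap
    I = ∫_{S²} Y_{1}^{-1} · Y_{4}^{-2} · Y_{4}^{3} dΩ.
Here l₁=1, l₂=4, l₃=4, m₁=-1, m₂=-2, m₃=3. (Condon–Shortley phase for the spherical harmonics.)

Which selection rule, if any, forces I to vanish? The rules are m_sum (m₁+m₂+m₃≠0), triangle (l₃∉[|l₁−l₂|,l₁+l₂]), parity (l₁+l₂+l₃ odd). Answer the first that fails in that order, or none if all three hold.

parity

Σmᵢ = 0  ✓
l₃∈[|l₁−l₂|,l₁+l₂]=[3,5], have l₃=4  ✓
Σlᵢ = 9 ⇒ odd  ✗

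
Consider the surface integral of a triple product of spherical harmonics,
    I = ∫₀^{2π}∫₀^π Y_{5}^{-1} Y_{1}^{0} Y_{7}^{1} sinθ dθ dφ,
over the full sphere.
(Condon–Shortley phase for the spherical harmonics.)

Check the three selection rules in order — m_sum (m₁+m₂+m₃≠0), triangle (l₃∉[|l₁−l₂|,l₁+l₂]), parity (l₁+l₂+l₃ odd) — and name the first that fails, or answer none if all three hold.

triangle

m₁+m₂+m₃ = -1 + 0 + 1 = 0  ✓
triangle: |5−1|=4 ≤ l₃=7 ≤ 5+1=6  ✗
parity: l₁+l₂+l₃ = 13 is odd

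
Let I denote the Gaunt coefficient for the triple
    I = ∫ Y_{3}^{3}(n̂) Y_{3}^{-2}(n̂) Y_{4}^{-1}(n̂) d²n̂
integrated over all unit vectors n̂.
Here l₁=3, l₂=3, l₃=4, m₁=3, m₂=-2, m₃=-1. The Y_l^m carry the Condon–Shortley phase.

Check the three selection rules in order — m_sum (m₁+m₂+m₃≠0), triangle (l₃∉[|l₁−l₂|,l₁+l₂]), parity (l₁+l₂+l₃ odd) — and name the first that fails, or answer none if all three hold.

none

m₁+m₂+m₃ = 3 − 2 − 1 = 0  ✓
triangle: |3−3|=0 ≤ l₃=4 ≤ 3+3=6  ✓
parity: l₁+l₂+l₃ = 10 is even  ✓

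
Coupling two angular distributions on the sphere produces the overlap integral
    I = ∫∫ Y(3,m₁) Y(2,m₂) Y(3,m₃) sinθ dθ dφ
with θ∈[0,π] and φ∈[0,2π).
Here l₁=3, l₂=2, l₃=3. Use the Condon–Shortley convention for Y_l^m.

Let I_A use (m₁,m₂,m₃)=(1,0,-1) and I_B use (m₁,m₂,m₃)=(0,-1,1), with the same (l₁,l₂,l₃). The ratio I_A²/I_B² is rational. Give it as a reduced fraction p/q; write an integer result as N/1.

l's match ⇒ only the (l;m) 3-j factors differ between A and B.
A: triangle coeff Δ(3,2,3) = 1/3780; Σ_t [0,2]: t=0:+1/16 t=1:−1/6 t=2:+1/96 = -3/32; (3j)²=3/140 [(3 2 3; 1 0 -1)], sign=-1
B: triangle coeff Δ(3,2,3) = 1/3780; Σ_t [0,1]: t=0:+1/12 t=1:−1/8 = -1/24; (3j)²=1/210 [(3 2 3; 0 -1 1)], sign=-1
I_A²/I_B² = (3/140)/(1/210) = 9/2

9/2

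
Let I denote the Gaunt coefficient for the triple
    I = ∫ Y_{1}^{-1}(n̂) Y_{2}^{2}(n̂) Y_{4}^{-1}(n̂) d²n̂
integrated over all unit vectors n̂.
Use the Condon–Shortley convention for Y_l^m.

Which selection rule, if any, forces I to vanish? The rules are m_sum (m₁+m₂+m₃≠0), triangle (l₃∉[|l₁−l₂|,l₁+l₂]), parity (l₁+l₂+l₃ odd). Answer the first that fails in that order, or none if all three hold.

triangle

azimuthal sum: -1 + 2 − 1 = 0  ✓
1 ≤ 4 ≤ 3 (triangle on l)  ✗
L = 1 + 2 + 4 = 7 (odd)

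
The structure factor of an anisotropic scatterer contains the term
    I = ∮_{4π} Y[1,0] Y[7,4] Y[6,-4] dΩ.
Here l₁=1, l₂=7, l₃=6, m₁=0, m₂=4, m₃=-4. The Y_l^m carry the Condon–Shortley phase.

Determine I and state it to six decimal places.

0.201000

Checks pass: Σm=0; 14 even; l₃=6∈[6,8].
(2·1+1)(2·7+1)(2·6+1) = 585
Δ: 2! 0! 12! / 15! → 1/1365
sum: t=1:−1/518400 = -1/518400
3j²(1 7 6; 0 0 0) = Δ·Π!·Σ² = 7/195  (sign -1)
sum: t=1:−1/7257600 = -1/7257600
3j²(1 7 6; 0 4 -4) = Δ·Π!·Σ² = 11/455  (sign -1)
combine: 4πI² = 585·7/195·11/455 = 33/65
take √, sign +1: I = 0.20099968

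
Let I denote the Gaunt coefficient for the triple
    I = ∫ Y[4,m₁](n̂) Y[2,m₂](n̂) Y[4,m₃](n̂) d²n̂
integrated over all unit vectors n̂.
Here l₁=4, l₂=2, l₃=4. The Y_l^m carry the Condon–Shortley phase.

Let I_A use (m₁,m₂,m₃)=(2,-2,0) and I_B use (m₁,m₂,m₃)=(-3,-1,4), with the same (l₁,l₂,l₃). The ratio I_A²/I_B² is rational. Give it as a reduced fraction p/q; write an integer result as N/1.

45/49

l's match ⇒ only the (l;m) 3-j factors differ between A and B.
A: triangle coeff Δ(4,2,4) = 1/13860; Σ_t [0,0]: t=0:+1/192 = 1/192; (3j)²=3/77 [(4 2 4; 2 -2 0)], sign=+1
B: triangle coeff Δ(4,2,4) = 1/13860; Σ_t [1,1]: t=1:−1/1440 = -1/1440; (3j)²=7/165 [(4 2 4; -3 -1 4)], sign=-1
I_A²/I_B² = (3/77)/(7/165) = 45/49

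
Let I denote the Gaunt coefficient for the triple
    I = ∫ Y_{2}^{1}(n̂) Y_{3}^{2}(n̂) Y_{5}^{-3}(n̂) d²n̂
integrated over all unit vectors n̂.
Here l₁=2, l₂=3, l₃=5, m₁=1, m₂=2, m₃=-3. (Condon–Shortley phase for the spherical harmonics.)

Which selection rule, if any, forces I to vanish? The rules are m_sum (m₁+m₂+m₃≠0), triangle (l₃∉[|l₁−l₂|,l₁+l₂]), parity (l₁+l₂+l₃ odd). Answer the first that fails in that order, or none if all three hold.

Σmᵢ = 0  ✓
l₃∈[|l₁−l₂|,l₁+l₂]=[1,5], have l₃=5  ✓
Σlᵢ = 10 ⇒ even  ✓

none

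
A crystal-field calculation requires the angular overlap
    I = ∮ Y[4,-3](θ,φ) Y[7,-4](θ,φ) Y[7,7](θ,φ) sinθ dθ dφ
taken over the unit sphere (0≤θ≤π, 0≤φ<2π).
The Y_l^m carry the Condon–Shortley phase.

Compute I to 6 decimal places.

m-sum 0 ✓  L=18 even ✓  3≤7≤11 ✓
Π(2lᵢ+1) = 9×15×15 = 2025
triangle coeff Δ(4,7,7) = 1/58198140
Σ_t [0,4]: t=0:+1/17418240 t=1:−1/622080 t=2:+1/230400 t=3:−1/622080 t=4:+1/17418240 = 1/806400
(3j)²=2268/230945 [(4 7 7; 0 0 0)], sign=-1
Σ_t [3,3]: t=3:−1/522547200 = -1/522547200
(3j)²=77/11628 [(4 7 7; -3 -4 7)], sign=-1
⇒ 4πI² = 178605/1356277
I = (+1)√(178605/1356277/(4π)) = 0.10236881

0.102369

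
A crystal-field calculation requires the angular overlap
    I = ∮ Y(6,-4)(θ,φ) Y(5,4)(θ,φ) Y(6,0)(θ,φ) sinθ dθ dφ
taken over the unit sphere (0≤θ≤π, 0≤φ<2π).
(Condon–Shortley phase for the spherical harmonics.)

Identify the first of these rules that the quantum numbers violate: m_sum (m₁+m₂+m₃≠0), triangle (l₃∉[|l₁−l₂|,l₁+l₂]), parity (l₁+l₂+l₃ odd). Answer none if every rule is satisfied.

parity

azimuthal sum: -4 + 4 + 0 = 0  ✓
1 ≤ 6 ≤ 11 (triangle on l)  ✓
L = 6 + 5 + 6 = 17 (odd)  ✗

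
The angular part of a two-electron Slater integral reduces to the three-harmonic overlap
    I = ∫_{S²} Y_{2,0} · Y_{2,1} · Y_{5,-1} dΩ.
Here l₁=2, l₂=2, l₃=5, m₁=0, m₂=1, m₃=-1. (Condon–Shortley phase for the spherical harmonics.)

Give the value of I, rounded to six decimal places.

0.000000

l₃=5 ∉ [0,4] — triangle fails ⇒ I = 0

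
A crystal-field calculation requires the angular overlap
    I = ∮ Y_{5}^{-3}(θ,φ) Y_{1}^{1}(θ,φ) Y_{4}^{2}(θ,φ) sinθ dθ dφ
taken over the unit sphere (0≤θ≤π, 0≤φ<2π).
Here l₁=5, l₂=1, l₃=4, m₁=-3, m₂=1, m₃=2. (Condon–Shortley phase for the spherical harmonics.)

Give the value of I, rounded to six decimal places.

-0.259847

m-sum 0 ✓  L=10 even ✓  4≤4≤6 ✓
Π(2lᵢ+1) = 11×3×9 = 297
triangle coeff Δ(5,1,4) = 1/495
Σ_t [1,1]: t=1:−1/576 = -1/576
(3j)²=5/99 [(5 1 4; 0 0 0)], sign=-1
Σ_t [2,2]: t=2:+1/2880 = 1/2880
(3j)²=28/495 [(5 1 4; -3 1 2)], sign=+1
⇒ 4πI² = 28/33
I = (-1)√(28/33/(4π)) = -0.25984664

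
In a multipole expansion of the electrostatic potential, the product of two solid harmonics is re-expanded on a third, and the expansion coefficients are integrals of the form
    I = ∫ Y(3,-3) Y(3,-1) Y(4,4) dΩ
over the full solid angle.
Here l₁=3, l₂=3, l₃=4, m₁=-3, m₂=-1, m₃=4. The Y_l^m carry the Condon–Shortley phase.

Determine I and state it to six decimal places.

-0.166198

Rules hold: Σm=0, L=10 even, 0≤4≤6.
N = 7·7·9 = 441
Δ = 2!·4!·4!/11! = 1/34650
Racah Σ t=0..2: t=0:+1/72 t=1:−1/16 t=2:+1/72 = -5/144
⇒ 3j(3 3 4; 0 0 0)² = 2/77, sgn -1
Racah Σ t=2..2: t=2:+1/1152 = 1/1152
⇒ 3j(3 3 4; -3 -1 4)² = 1/33, sgn +1
4πI² = N·(3j₀)²·(3jₘ)² = 42/121
I = -1·√(0.347107/4π) = -0.16619847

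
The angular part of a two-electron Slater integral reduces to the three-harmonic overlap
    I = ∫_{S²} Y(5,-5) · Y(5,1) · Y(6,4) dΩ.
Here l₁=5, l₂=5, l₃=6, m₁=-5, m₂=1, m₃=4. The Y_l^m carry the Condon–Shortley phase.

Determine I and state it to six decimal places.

Rules hold: Σm=0, L=16 even, 0≤6≤10.
N = 11·11·13 = 1573
Δ = 4!·6!·6!/17! = 1/28588560
Racah Σ t=0..4: t=0:+1/345600 t=1:−1/13824 t=2:+1/5184 t=3:−1/13824 t=4:+1/345600 = 7/129600
⇒ 3j(5 5 6; 0 0 0)² = 80/7293, sgn +1
Racah Σ t=4..4: t=4:+1/829440 = 1/829440
⇒ 3j(5 5 6; -5 1 4)² = 225/9724, sgn +1
4πI² = N·(3j₀)²·(3jₘ)² = 1500/3757
I = +1·√(0.399255/4π) = 0.17824613

0.178246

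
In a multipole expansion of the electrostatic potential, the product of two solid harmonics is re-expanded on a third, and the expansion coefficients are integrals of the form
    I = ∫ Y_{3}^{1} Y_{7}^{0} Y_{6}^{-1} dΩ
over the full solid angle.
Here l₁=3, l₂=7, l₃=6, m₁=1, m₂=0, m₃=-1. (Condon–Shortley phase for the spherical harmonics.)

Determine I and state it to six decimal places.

0.006417

Rules hold: Σm=0, L=16 even, 4≤6≤10.
N = 7·15·13 = 1365
Δ = 4!·2!·10!/17! = 1/2042040
Racah Σ t=1..3: t=1:−1/207360 t=2:+1/57600 t=3:−1/207360 = 1/129600
⇒ 3j(3 7 6; 0 0 0)² = 168/12155, sgn +1
Racah Σ t=0..2: t=0:+1/1451520 t=1:−1/103680 t=2:+1/115200 = -1/3628800
⇒ 3j(3 7 6; 1 0 -1)² = 1/36465, sgn +1
4πI² = N·(3j₀)²·(3jₘ)² = 1176/2272985
I = +1·√(0.000517381/4π) = 0.00641653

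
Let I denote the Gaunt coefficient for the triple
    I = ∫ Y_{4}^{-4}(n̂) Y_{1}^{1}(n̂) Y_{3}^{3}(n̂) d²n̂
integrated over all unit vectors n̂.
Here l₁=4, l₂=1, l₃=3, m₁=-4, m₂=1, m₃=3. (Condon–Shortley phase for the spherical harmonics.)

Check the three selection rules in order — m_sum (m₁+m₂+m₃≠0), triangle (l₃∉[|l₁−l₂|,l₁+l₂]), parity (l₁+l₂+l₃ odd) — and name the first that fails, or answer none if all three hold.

Σmᵢ = 0  ✓
l₃∈[|l₁−l₂|,l₁+l₂]=[3,5], have l₃=3  ✓
Σlᵢ = 8 ⇒ even  ✓

none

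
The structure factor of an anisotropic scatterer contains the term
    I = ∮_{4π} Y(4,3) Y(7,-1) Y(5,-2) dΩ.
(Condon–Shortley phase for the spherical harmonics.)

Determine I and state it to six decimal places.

0.159382

Checks pass: Σm=0; 16 even; l₃=5∈[3,11].
(2·4+1)(2·7+1)(2·5+1) = 1485
Δ: 6! 2! 8! / 17! → 1/6126120
sum: t=2:+1/69120 t=3:−1/20736 t=4:+1/69120 = -1/51840
3j²(4 7 5; 0 0 0) = Δ·Π!·Σ² = 280/21879  (sign +1)
sum: t=0:+1/1036800 t=1:−1/172800 = -1/207360
3j²(4 7 5; 3 -1 -2) = Δ·Π!·Σ² = 245/14586  (sign +1)
combine: 4πI² = 1485·280/21879·245/14586 = 171500/537251
take √, sign +1: I = 0.15938172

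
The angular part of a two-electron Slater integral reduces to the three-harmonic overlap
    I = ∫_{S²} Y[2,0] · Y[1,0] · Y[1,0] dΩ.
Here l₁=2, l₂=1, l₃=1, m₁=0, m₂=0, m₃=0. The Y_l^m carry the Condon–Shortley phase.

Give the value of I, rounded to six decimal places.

0.252313

Checks pass: Σm=0; 4 even; l₃=1∈[1,3].
(2·2+1)(2·1+1)(2·1+1) = 45
Δ: 2! 2! 0! / 5! → 1/30
sum: t=1:−1/1 = -1/1
3j²(2 1 1; 0 0 0) = Δ·Π!·Σ² = 2/15  (sign +1)
(m-triple is (0,0,0) — same symbol as above.)
combine: 4πI² = 45·2/15·2/15 = 4/5
take √, sign +1: I = 0.25231325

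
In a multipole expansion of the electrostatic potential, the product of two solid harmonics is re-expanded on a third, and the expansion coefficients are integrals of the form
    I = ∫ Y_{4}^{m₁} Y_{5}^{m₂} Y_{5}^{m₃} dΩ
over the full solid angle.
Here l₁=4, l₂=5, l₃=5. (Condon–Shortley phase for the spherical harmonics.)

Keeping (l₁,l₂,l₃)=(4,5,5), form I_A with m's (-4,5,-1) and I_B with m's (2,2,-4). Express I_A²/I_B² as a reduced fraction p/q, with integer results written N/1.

l's match ⇒ only the (l;m) 3-j factors differ between A and B.
A: triangle coeff Δ(4,5,5) = 1/3153150; Σ_t [4,4]: t=4:+1/414720 = 1/414720; (3j)²=2/429 [(4 5 5; -4 5 -1)], sign=+1
B: triangle coeff Δ(4,5,5) = 1/3153150; Σ_t [1,2]: t=1:−1/25920 t=2:+1/11520 = 1/20736; (3j)²=5/429 [(4 5 5; 2 2 -4)], sign=-1
I_A²/I_B² = (2/429)/(5/429) = 2/5

2/5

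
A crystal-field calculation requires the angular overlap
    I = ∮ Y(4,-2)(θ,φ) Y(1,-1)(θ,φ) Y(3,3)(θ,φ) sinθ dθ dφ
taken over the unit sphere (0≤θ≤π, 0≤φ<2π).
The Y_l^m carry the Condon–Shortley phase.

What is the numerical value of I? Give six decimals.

Checks pass: Σm=0; 8 even; l₃=3∈[3,5].
(2·4+1)(2·1+1)(2·3+1) = 189
Δ: 2! 6! 0! / 9! → 1/252
sum: t=1:−1/36 = -1/36
3j²(4 1 3; 0 0 0) = Δ·Π!·Σ² = 4/63  (sign +1)
sum: t=0:+1/1440 = 1/1440
3j²(4 1 3; -2 -1 3) = Δ·Π!·Σ² = 1/252  (sign +1)
combine: 4πI² = 189·4/63·1/252 = 1/21
take √, sign +1: I = 0.06155813

0.061558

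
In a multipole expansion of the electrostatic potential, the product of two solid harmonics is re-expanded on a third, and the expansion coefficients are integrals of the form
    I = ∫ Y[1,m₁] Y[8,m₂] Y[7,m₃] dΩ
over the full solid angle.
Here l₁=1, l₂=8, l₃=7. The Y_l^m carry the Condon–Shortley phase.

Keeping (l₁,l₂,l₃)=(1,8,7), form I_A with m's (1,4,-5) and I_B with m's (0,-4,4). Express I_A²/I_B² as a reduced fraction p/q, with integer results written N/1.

l's match ⇒ only the (l;m) 3-j factors differ between A and B.
A: triangle coeff Δ(1,8,7) = 1/2040; Σ_t [0,0]: t=0:+1/1916006400 = 1/1916006400; (3j)²=1/340 [(1 8 7; 1 4 -5)], sign=+1
B: triangle coeff Δ(1,8,7) = 1/2040; Σ_t [1,1]: t=1:−1/239500800 = -1/239500800; (3j)²=2/85 [(1 8 7; 0 -4 4)], sign=+1
I_A²/I_B² = (1/340)/(2/85) = 1/8

1/8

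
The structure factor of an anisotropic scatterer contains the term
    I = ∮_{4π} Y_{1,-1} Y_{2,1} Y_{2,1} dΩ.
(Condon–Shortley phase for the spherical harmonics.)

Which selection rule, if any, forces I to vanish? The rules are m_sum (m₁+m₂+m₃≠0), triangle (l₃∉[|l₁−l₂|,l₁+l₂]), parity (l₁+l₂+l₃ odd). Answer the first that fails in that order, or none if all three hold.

m₁+m₂+m₃ = -1 + 1 + 1 = 1  ✗
triangle: |1−2|=1 ≤ l₃=2 ≤ 1+2=3
parity: l₁+l₂+l₃ = 5 is odd

m_sum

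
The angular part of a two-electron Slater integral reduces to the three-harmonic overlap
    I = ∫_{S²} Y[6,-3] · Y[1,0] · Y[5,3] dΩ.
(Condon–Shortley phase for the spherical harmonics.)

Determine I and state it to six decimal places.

m-sum 0 ✓  L=12 even ✓  5≤5≤7 ✓
Π(2lᵢ+1) = 13×3×11 = 429
triangle coeff Δ(6,1,5) = 1/858
Σ_t [1,1]: t=1:−1/14400 = -1/14400
(3j)²=6/143 [(6 1 5; 0 0 0)], sign=+1
Σ_t [1,1]: t=1:−1/80640 = -1/80640
(3j)²=9/286 [(6 1 5; -3 0 3)], sign=-1
⇒ 4πI² = 81/143
I = (-1)√(81/143/(4π)) = -0.21230956

-0.212310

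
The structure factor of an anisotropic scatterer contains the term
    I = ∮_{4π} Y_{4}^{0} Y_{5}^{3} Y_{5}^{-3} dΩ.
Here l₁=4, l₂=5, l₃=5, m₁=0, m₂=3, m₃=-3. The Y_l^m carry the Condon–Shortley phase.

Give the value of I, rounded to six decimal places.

Checks pass: Σm=0; 14 even; l₃=5∈[1,9].
(2·4+1)(2·5+1)(2·5+1) = 1089
Δ: 4! 4! 6! / 15! → 1/3153150
sum: t=0:+1/69120 t=1:−1/1728 t=2:+1/576 t=3:−1/1728 t=4:+1/69120 = 7/11520
3j²(4 5 5; 0 0 0) = Δ·Π!·Σ² = 2/143  (sign -1)
sum: t=2:+1/11520 t=3:−1/4320 t=4:+1/27648 = -1/9216
3j²(4 5 5; 0 3 -3) = Δ·Π!·Σ² = 2/143  (sign -1)
combine: 4πI² = 1089·2/143·2/143 = 36/169
take √, sign +1: I = 0.13019760

0.130198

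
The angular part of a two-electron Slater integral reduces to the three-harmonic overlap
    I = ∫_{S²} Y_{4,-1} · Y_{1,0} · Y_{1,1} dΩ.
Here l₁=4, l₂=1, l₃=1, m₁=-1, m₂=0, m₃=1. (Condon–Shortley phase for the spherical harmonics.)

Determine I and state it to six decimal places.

0.000000

|4−1|≤1≤4+1 violated ⇒ I = 0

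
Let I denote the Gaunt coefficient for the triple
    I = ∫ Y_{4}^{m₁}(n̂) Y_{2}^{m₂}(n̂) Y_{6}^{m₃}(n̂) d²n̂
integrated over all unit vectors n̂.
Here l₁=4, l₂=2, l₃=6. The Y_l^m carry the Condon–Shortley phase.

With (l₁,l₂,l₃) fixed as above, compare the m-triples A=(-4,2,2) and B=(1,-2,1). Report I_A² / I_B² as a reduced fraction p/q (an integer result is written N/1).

1/35

Same 4,2,6: normalisation and zero-m 3j drop out of the ratio.
A: Δ: 0! 8! 4! / 13! → 1/6435; sum: t=0:+1/967680 = 1/967680; 3j²(4 2 6; -4 2 2) = Δ·Π!·Σ² = 1/6435  (sign +1)
B: Δ: 0! 8! 4! / 13! → 1/6435; sum: t=0:+1/17280 = 1/17280; 3j²(4 2 6; 1 -2 1) = Δ·Π!·Σ² = 7/1287  (sign -1)
I_A²/I_B² = (1/6435)/(7/1287) = 1/35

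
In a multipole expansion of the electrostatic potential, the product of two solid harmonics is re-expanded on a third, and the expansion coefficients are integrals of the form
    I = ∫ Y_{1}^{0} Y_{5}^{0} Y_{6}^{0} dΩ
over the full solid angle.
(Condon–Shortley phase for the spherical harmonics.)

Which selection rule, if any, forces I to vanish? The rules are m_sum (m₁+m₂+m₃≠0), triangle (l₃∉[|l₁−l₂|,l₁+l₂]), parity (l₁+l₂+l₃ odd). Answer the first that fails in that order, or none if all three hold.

azimuthal sum: 0 + 0 + 0 = 0  ✓
4 ≤ 6 ≤ 6 (triangle on l)  ✓
L = 1 + 5 + 6 = 12 (even)  ✓

none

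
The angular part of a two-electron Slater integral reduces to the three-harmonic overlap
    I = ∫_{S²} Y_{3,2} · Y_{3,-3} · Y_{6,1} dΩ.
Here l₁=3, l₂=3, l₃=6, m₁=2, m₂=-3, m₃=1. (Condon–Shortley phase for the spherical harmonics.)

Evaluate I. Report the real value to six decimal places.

-0.031364

Checks pass: Σm=0; 12 even; l₃=6∈[0,6].
(2·3+1)(2·3+1)(2·6+1) = 637
Δ: 0! 6! 6! / 13! → 1/12012
sum: t=0:+1/1296 = 1/1296
3j²(3 3 6; 0 0 0) = Δ·Π!·Σ² = 100/3003  (sign +1)
sum: t=0:+1/86400 = 1/86400
3j²(3 3 6; 2 -3 1) = Δ·Π!·Σ² = 1/1716  (sign -1)
combine: 4πI² = 637·100/3003·1/1716 = 175/14157
take √, sign -1: I = -0.03136379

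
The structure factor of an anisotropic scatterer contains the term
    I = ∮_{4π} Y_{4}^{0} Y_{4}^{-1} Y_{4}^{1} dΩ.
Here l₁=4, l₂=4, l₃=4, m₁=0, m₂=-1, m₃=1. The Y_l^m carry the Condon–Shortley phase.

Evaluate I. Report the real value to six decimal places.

Checks pass: Σm=0; 12 even; l₃=4∈[0,8].
(2·4+1)(2·4+1)(2·4+1) = 729
Δ: 4! 4! 4! / 13! → 1/450450
sum: t=0:+1/13824 t=1:−1/216 t=2:+1/64 t=3:−1/216 t=4:+1/13824 = 5/768
3j²(4 4 4; 0 0 0) = Δ·Π!·Σ² = 18/1001  (sign +1)
sum: t=0:+1/3456 t=1:−1/144 t=2:+1/96 t=3:−1/864 = 1/384
3j²(4 4 4; 0 -1 1) = Δ·Π!·Σ² = 9/2002  (sign -1)
combine: 4πI² = 729·18/1001·9/2002 = 59049/1002001
take √, sign -1: I = -0.06848055

-0.068481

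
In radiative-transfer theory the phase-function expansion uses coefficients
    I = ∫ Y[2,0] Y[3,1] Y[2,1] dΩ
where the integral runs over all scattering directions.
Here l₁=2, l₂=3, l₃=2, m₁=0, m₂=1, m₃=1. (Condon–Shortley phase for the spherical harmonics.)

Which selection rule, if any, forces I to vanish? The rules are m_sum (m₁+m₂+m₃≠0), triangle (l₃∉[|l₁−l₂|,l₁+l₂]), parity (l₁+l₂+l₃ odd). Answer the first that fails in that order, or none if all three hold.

azimuthal sum: 0 + 1 + 1 = 2  ✗
1 ≤ 2 ≤ 5 (triangle on l)
L = 2 + 3 + 2 = 7 (odd)

m_sum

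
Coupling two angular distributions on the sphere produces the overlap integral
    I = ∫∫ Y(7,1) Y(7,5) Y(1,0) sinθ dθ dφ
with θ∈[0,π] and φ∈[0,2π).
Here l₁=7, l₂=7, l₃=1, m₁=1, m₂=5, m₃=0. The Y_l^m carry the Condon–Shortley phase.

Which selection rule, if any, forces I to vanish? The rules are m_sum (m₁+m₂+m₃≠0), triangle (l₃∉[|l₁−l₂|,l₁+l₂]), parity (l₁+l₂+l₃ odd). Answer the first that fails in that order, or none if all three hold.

Σmᵢ = 6  ✗
l₃∈[|l₁−l₂|,l₁+l₂]=[0,14], have l₃=1
Σlᵢ = 15 ⇒ odd

m_sum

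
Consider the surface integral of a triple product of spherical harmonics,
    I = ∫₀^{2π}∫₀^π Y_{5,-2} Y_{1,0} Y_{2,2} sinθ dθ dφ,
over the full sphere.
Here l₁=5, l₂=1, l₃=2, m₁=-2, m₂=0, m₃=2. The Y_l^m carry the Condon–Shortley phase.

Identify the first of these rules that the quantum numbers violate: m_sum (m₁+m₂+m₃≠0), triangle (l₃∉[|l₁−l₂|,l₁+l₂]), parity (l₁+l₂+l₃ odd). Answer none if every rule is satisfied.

triangle

Σmᵢ = 0  ✓
l₃∈[|l₁−l₂|,l₁+l₂]=[4,6], have l₃=2  ✗
Σlᵢ = 8 ⇒ even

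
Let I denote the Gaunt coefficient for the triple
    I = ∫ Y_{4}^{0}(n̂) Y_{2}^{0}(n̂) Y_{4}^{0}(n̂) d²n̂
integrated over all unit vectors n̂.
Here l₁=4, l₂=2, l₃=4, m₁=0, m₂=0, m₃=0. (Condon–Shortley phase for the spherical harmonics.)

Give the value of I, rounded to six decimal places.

m-sum 0 ✓  L=10 even ✓  2≤4≤6 ✓
Π(2lᵢ+1) = 9×5×9 = 405
triangle coeff Δ(4,2,4) = 1/13860
Σ_t [0,2]: t=0:+1/192 t=1:−1/36 t=2:+1/192 = -5/288
(3j)²=20/693 [(4 2 4; 0 0 0)], sign=-1
(m-triple is (0,0,0) — same symbol as above.)
⇒ 4πI² = 2000/5929
I = (+1)√(2000/5929/(4π)) = 0.16383977

0.163840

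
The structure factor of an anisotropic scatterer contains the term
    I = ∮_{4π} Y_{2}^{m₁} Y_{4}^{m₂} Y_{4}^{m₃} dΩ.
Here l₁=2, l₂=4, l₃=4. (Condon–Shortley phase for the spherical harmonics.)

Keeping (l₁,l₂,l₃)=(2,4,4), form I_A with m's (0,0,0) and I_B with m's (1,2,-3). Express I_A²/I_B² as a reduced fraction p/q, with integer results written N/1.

l's match ⇒ only the (l;m) 3-j factors differ between A and B.
A: triangle coeff Δ(2,4,4) = 1/13860; Σ_t [0,2]: t=0:+1/192 t=1:−1/36 t=2:+1/192 = -5/288; (3j)²=20/693 [(2 4 4; 0 0 0)], sign=-1
B: triangle coeff Δ(2,4,4) = 1/13860; Σ_t [0,1]: t=0:+1/1440 t=1:−1/240 = -1/288; (3j)²=5/132 [(2 4 4; 1 2 -3)], sign=+1
I_A²/I_B² = (20/693)/(5/132) = 16/21

16/21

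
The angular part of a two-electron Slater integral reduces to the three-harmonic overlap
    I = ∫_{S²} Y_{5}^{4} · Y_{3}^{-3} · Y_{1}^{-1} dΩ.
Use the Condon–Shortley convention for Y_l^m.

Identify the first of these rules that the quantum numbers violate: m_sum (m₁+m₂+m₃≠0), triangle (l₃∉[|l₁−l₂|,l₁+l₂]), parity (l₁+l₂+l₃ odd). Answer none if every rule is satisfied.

triangle

azimuthal sum: 4 − 3 − 1 = 0  ✓
2 ≤ 1 ≤ 8 (triangle on l)  ✗
L = 5 + 3 + 1 = 9 (odd)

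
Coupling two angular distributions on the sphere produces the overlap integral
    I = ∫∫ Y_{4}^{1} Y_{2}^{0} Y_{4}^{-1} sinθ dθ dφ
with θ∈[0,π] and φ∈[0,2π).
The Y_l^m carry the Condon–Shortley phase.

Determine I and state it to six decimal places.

Rules hold: Σm=0, L=10 even, 2≤4≤6.
N = 9·5·9 = 405
Δ = 2!·6!·2!/11! = 1/13860
Racah Σ t=0..2: t=0:+1/192 t=1:−1/36 t=2:+1/192 = -5/288
⇒ 3j(4 2 4; 0 0 0)² = 20/693, sgn -1
Racah Σ t=0..2: t=0:+1/144 t=1:−1/48 t=2:+1/480 = -17/1440
⇒ 3j(4 2 4; 1 0 -1)² = 289/13860, sgn +1
4πI² = N·(3j₀)²·(3jₘ)² = 1445/5929
I = -1·√(0.243717/4π) = -0.13926381

-0.139264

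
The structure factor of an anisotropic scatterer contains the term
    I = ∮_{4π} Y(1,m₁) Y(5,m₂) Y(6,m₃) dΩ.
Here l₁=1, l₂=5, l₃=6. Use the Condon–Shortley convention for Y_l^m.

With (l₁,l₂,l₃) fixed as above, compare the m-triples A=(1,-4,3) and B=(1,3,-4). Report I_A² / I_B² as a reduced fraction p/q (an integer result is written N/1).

Same 1,5,6: normalisation and zero-m 3j drop out of the ratio.
A: Δ: 0! 2! 10! / 13! → 1/858; sum: t=0:+1/725760 = 1/725760; 3j²(1 5 6; 1 -4 3) = Δ·Π!·Σ² = 1/286  (sign -1)
B: Δ: 0! 2! 10! / 13! → 1/858; sum: t=0:+1/161280 = 1/161280; 3j²(1 5 6; 1 3 -4) = Δ·Π!·Σ² = 15/286  (sign +1)
I_A²/I_B² = (1/286)/(15/286) = 1/15

1/15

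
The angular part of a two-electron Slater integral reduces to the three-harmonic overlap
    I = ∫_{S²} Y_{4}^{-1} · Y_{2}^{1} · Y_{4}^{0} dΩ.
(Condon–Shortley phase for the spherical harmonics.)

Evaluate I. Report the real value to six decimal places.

-0.044869

Checks pass: Σm=0; 10 even; l₃=4∈[2,6].
(2·4+1)(2·2+1)(2·4+1) = 405
Δ: 2! 6! 2! / 11! → 1/13860
sum: t=0:+1/192 t=1:−1/36 t=2:+1/192 = -5/288
3j²(4 2 4; 0 0 0) = Δ·Π!·Σ² = 20/693  (sign -1)
sum: t=1:−1/96 t=2:+1/72 = 1/288
3j²(4 2 4; -1 1 0) = Δ·Π!·Σ² = 1/462  (sign +1)
combine: 4πI² = 405·20/693·1/462 = 150/5929
take √, sign -1: I = -0.04486937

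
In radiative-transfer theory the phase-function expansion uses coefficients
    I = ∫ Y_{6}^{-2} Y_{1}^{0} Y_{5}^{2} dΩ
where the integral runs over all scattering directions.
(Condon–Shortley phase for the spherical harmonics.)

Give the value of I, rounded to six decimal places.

Rules hold: Σm=0, L=12 even, 5≤5≤7.
N = 13·3·11 = 429
Δ = 2!·10!·0!/13! = 1/858
Racah Σ t=1..1: t=1:−1/14400 = -1/14400
⇒ 3j(6 1 5; 0 0 0)² = 6/143, sgn +1
Racah Σ t=1..1: t=1:−1/30240 = -1/30240
⇒ 3j(6 1 5; -2 0 2)² = 16/429, sgn +1
4πI² = N·(3j₀)²·(3jₘ)² = 96/143
I = +1·√(0.671329/4π) = 0.23113338

0.231133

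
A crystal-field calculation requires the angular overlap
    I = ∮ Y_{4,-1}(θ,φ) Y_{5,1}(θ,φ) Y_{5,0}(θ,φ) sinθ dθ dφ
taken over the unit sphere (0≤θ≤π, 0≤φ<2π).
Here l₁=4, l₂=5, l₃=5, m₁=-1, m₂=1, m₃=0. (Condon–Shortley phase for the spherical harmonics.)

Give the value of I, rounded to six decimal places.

Rules hold: Σm=0, L=14 even, 1≤5≤9.
N = 9·11·11 = 1089
Δ = 4!·4!·6!/15! = 1/3153150
Racah Σ t=0..4: t=0:+1/69120 t=1:−1/1728 t=2:+1/576 t=3:−1/1728 t=4:+1/69120 = 7/11520
⇒ 3j(4 5 5; 0 0 0)² = 2/143, sgn -1
Racah Σ t=1..4: t=1:−1/17280 t=2:+1/1152 t=3:−1/864 t=4:+1/6912 = -7/34560
⇒ 3j(4 5 5; -1 1 0)² = 1/429, sgn +1
4πI² = N·(3j₀)²·(3jₘ)² = 6/169
I = -1·√(0.035503/4π) = -0.05315295

-0.053153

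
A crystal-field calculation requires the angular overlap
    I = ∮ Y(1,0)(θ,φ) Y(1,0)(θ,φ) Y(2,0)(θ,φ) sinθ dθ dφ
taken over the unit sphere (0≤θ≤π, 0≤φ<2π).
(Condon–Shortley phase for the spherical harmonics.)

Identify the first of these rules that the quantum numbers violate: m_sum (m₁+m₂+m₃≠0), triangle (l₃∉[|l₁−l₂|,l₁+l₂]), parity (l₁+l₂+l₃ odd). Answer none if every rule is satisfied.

azimuthal sum: 0 + 0 + 0 = 0  ✓
0 ≤ 2 ≤ 2 (triangle on l)  ✓
L = 1 + 1 + 2 = 4 (even)  ✓

none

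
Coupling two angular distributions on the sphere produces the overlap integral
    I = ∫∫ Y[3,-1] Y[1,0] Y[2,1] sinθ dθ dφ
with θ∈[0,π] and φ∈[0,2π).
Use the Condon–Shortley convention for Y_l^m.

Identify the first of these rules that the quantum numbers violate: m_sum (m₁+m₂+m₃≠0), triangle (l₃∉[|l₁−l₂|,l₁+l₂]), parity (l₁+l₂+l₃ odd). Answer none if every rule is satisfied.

m₁+m₂+m₃ = -1 + 0 + 1 = 0  ✓
triangle: |3−1|=2 ≤ l₃=2 ≤ 3+1=4  ✓
parity: l₁+l₂+l₃ = 6 is even  ✓

none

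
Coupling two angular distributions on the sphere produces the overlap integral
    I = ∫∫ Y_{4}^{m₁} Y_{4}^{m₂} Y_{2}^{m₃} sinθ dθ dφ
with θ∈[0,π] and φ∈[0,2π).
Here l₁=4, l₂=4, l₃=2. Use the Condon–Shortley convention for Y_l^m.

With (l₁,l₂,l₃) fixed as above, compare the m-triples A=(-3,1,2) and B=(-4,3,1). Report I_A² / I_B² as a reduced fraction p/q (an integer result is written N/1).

9/14

l's match ⇒ only the (l;m) 3-j factors differ between A and B.
A: triangle coeff Δ(4,4,2) = 1/13860; Σ_t [5,5]: t=5:−1/480 = -1/480; (3j)²=3/110 [(4 4 2; -3 1 2)], sign=-1
B: triangle coeff Δ(4,4,2) = 1/13860; Σ_t [6,6]: t=6:+1/1440 = 1/1440; (3j)²=7/165 [(4 4 2; -4 3 1)], sign=-1
I_A²/I_B² = (3/110)/(7/165) = 9/14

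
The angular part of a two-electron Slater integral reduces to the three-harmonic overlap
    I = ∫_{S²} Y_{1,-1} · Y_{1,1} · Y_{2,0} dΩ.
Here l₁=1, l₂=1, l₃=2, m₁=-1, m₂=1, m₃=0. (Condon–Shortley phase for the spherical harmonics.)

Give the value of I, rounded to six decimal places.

0.126157

Rules hold: Σm=0, L=4 even, 0≤2≤2.
N = 3·3·5 = 45
Δ = 0!·2!·2!/5! = 1/30
Racah Σ t=0..0: t=0:+1/1 = 1/1
⇒ 3j(1 1 2; 0 0 0)² = 2/15, sgn +1
Racah Σ t=0..0: t=0:+1/4 = 1/4
⇒ 3j(1 1 2; -1 1 0)² = 1/30, sgn +1
4πI² = N·(3j₀)²·(3jₘ)² = 1/5
I = +1·√(0.2/4π) = 0.12615663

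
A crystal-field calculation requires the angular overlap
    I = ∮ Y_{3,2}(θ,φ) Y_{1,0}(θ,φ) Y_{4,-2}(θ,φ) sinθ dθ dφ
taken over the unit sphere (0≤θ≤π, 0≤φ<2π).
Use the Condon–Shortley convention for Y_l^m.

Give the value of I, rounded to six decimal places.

0.213244

Checks pass: Σm=0; 8 even; l₃=4∈[2,4].
(2·3+1)(2·1+1)(2·4+1) = 189
Δ: 0! 6! 2! / 9! → 1/252
sum: t=0:+1/36 = 1/36
3j²(3 1 4; 0 0 0) = Δ·Π!·Σ² = 4/63  (sign +1)
sum: t=0:+1/120 = 1/120
3j²(3 1 4; 2 0 -2) = Δ·Π!·Σ² = 1/21  (sign +1)
combine: 4πI² = 189·4/63·1/21 = 4/7
take √, sign +1: I = 0.21324362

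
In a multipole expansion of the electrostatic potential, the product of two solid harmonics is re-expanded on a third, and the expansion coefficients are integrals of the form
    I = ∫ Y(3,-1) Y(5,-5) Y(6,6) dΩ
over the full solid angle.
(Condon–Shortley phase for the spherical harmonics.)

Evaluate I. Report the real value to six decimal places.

-0.207001

Checks pass: Σm=0; 14 even; l₃=6∈[2,8].
(2·3+1)(2·5+1)(2·6+1) = 1001
Δ: 2! 4! 8! / 15! → 1/675675
sum: t=0:+1/8640 t=1:−1/2304 t=2:+1/8640 = -7/34560
3j²(3 5 6; 0 0 0) = Δ·Π!·Σ² = 7/429  (sign -1)
sum: t=0:+1/1935360 = 1/1935360
3j²(3 5 6; -1 -5 6) = Δ·Π!·Σ² = 3/91  (sign +1)
combine: 4πI² = 1001·7/429·3/91 = 7/13
take √, sign -1: I = -0.20700098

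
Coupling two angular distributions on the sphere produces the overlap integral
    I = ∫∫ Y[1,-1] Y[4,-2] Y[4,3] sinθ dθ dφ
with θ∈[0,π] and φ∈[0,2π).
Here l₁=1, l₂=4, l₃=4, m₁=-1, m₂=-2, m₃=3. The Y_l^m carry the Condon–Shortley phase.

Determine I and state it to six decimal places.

L=9 odd ⇒ parity kills the (l;000) factor ⇒ I = 0

0.000000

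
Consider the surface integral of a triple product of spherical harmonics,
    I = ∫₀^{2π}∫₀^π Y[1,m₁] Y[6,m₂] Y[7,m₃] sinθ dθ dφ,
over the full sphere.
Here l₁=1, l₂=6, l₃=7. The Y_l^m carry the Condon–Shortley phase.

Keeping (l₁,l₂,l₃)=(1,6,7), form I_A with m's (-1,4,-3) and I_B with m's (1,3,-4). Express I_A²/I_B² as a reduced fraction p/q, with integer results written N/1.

6/55

Shared (l₁,l₂,l₃)=(1,6,7): N and (l;000)² cancel in I_A²/I_B².
A: Δ = 0!·2!·12!/15! = 1/1365; Racah Σ t=0..0: t=0:+1/14515200 = 1/14515200; ⇒ 3j(1 6 7; -1 4 -3)² = 2/455, sgn +1
B: Δ = 0!·2!·12!/15! = 1/1365; Racah Σ t=0..0: t=0:+1/4354560 = 1/4354560; ⇒ 3j(1 6 7; 1 3 -4)² = 11/273, sgn -1
I_A²/I_B² = (2/455)/(11/273) = 6/55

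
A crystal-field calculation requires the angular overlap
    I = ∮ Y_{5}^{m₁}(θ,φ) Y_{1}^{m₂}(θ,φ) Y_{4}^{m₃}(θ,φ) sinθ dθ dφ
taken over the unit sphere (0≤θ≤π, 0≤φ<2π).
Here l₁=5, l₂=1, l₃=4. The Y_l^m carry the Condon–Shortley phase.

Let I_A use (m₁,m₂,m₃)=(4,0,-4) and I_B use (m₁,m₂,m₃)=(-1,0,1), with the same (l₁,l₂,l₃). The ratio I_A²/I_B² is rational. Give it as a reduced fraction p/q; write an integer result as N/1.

Same 5,1,4: normalisation and zero-m 3j drop out of the ratio.
A: Δ: 2! 8! 0! / 11! → 1/495; sum: t=1:−1/40320 = -1/40320; 3j²(5 1 4; 4 0 -4) = Δ·Π!·Σ² = 1/55  (sign -1)
B: Δ: 2! 8! 0! / 11! → 1/495; sum: t=1:−1/720 = -1/720; 3j²(5 1 4; -1 0 1) = Δ·Π!·Σ² = 8/165  (sign +1)
I_A²/I_B² = (1/55)/(8/165) = 3/8

3/8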